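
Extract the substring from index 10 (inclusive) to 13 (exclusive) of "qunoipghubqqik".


Input string: 'qunoipghubqqik'
Operation: slice [10:13]
Extract characters: s[10]='q', s[11]='q', s[12]='i'
Result: qqi


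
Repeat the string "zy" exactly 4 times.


Input string: 'zy'
Operation: repeat 4 times
Concatenation: 'zy' + 'zy' + 'zy' + 'zy'
Result: zyzyzyzy


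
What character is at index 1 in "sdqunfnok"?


Input string: 'sdqunfnok'
Operation: get character at index 1
Index mapping: s[0]='s', s[1]='d'
Result: 'd'


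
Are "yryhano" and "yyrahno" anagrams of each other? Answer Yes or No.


String 1: 'yryhano' -> sorted: 'ahnoryy'
String 2: 'yyrahno' -> sorted: 'ahnoryy'
Compare sorted forms: 'ahnoryy' == 'ahnoryy'
Anagram: Yes


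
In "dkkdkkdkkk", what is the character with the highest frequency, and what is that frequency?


Input: 'dkkdkkdkkk'
Operation: tally each character
Counts: 'd':3, 'k':7
Maximum: 'k' appears 7 times


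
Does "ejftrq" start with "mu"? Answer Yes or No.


Input string: 'ejftrq'
Prefix to check: 'mu'
First 2 characters of input: 'ej'
Match: False
Result: No


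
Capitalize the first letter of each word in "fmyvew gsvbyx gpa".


Input string: 'fmyvew gsvbyx gpa'
Operation: capitalize first letter of each word
Word transformations: 'fmyvew'->'Fmyvew', 'gsvbyx'->'Gsvbyx', 'gpa'->'Gpa'
Result: Fmyvew Gsvbyx Gpa


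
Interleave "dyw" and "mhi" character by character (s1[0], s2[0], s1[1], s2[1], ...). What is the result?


String 1: 'dyw'
String 2: 'mhi'
Operation: alternate characters
Pairs: 'd'+'m', 'y'+'h', 'w'+'i'
Result: dmyhwi


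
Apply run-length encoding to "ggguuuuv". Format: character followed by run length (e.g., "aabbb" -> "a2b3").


Input: 'ggguuuuv'
Operation: identify consecutive runs
Runs: 'ggg' -> g3, 'uuuu' -> u4, 'v' -> v1
Encoded: g3u4v1


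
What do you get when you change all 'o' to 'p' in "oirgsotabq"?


Input string: 'oirgsotabq'
Operation: replace 'o' with 'p'
Positions of 'o': 0, 5
After replacement: pirgsptabq


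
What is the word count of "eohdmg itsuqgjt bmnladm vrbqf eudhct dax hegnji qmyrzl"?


Input string: 'eohdmg itsuqgjt bmnladm vrbqf eudhct dax hegnji qmyrzl'
Operation: split by spaces
Words found: 'eohdmg', 'itsuqgjt', 'bmnladm', 'vrbqf', 'eudhct', 'dax', 'hegnji', 'qmyrzl'
Word count: 8


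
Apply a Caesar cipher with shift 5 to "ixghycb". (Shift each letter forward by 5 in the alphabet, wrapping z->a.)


Input: 'ixghycb', shift = 5
Operation: for each letter, (position + 5) mod 26
Mapping: 'i'(8+5=13)->'n', 'x'(23+5=28, 28 mod 26=2)->'c', 'g'(6+5=11)->'l', 'h'(7+5=12)->'m', 'y'(24+5=29, 29 mod 26=3)->'d', 'c'(2+5=7)->'h', 'b'(1+5=6)->'g'
Result: nclmdhg


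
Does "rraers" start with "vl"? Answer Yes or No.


Input string: 'rraers'
Prefix to check: 'vl'
First 2 characters of input: 'rr'
Match: False
Result: No


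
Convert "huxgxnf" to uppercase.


Input string: 'huxgxnf'
Operation: convert each letter to uppercase
Mapping: 'h'->'H', 'u'->'U', 'x'->'X', 'g'->'G', 'x'->'X', 'n'->'N', 'f'->'F'
Result: HUXGXNF


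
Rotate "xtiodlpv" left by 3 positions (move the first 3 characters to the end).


Input: 'xtiodlpv', shift = 3
Operation: split at index 3 and swap parts
Front part s[0:3] = 'xti'
Back part s[3:] = 'odlpv'
Rotated = back + front = 'odlpv' + 'xti'
Result: odlpvxti


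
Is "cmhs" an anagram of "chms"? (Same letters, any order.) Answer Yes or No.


String 1: 'chms' -> sorted: 'chms'
String 2: 'cmhs' -> sorted: 'chms'
Compare sorted forms: 'chms' == 'chms'
Anagram: Yes


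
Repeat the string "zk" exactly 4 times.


Input string: 'zk'
Operation: repeat 4 times
Concatenation: 'zk' + 'zk' + 'zk' + 'zk'
Result: zkzkzkzk


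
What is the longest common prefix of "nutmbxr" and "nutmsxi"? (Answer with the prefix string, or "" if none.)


String 1: 'nutmbxr'
String 2: 'nutmsxi'
Compare position by position:
pos 0: 'n' vs 'n' match
pos 1: 'u' vs 'u' match
pos 2: 't' vs 't' match
pos 3: 'm' vs 'm' match
pos 4: 'b' vs 's' differ -> stop
Longest common prefix: "nutm" (length 4)


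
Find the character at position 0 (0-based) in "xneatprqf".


Input string: 'xneatprqf'
Operation: get character at index 0
Index mapping: s[0]='x'
Result: 'x'


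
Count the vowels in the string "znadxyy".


Input string: 'znadxyy'
Operation: count vowels (a, e, i, o, u)
Scan: s[0]='z', s[1]='n', s[2]='a' (vowel), s[3]='d', s[4]='x', s[5]='y', s[6]='y'
Vowels found: 1
Result: 1


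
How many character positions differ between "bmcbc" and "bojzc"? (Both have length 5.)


String 1: 'bmcbc'
String 2: 'bojzc'
Compare each position: pos 0: 'b'=='b', pos 1: 'm'!='o', pos 2: 'c'!='j', pos 3: 'b'!='z', pos 4: 'c'=='c'
Differing positions: 3
Hamming distance: 3


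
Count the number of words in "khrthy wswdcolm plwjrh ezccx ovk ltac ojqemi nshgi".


Input string: 'khrthy wswdcolm plwjrh ezccx ovk ltac ojqemi nshgi'
Operation: split by spaces
Words found: 'khrthy', 'wswdcolm', 'plwjrh', 'ezccx', 'ovk', 'ltac', 'ojqemi', 'nshgi'
Word count: 8


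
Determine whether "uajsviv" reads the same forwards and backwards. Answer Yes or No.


Input string: 'uajsviv'
Reversed: 'vivsjau'
Compare pairs: s[0]='u' vs s[6]='v' (mismatch), s[1]='a' vs s[5]='i' (mismatch), s[2]='j' vs s[4]='v' (mismatch)
Palindrome: No


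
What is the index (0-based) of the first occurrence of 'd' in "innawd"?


Input string: 'innawd'
Target: 'd'
Scanning left to right: s[0]='i', s[1]='n', s[2]='n', s[3]='a', s[4]='w', s[5]='d'
First match at index: 5


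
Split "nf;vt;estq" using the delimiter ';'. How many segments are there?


Input string: 'nf;vt;estq'
Delimiter: ';'
Split result: 'nf', 'vt', 'estq'
Number of parts: 3


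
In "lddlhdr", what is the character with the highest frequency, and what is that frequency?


Input: 'lddlhdr'
Operation: tally each character
Counts: 'd':3, 'h':1, 'l':2, 'r':1
Maximum: 'd' appears 3 times


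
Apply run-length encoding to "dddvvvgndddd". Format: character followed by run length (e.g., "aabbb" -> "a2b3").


Input: 'dddvvvgndddd'
Operation: identify consecutive runs
Runs: 'ddd' -> d3, 'vvv' -> v3, 'g' -> g1, 'n' -> n1, 'dddd' -> d4
Encoded: d3v3g1n1d4


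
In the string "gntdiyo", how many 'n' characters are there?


Input string: 'gntdiyo'
Target character: 'n'
Scan each position: s[1]='n'
Matches found at indices: 1
Total: 1


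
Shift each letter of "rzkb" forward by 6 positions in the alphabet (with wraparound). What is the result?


Input: 'rzkb', shift = 6
Operation: for each letter, (position + 6) mod 26
Mapping: 'r'(17+6=23)->'x', 'z'(25+6=31, 31 mod 26=5)->'f', 'k'(10+6=16)->'q', 'b'(1+6=7)->'h'
Result: xfqh


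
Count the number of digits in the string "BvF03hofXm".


Input string: 'BvF03hofXm'
Operation: count digit characters (0-9)
Scan: 'B', 'v', 'F', '0'(digit), '3'(digit), 'h', 'o', 'f', 'X', 'm'
Digits found: 2
Result: 2


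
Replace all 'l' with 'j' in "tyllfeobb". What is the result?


Input string: 'tyllfeobb'
Operation: replace 'l' with 'j'
Positions of 'l': 2, 3
After replacement: tyjjfeobb


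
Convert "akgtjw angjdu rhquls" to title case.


Input string: 'akgtjw angjdu rhquls'
Operation: capitalize first letter of each word
Word transformations: 'akgtjw'->'Akgtjw', 'angjdu'->'Angjdu', 'rhquls'->'Rhquls'
Result: Akgtjw Angjdu Rhquls


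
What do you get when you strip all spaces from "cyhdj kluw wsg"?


Input string: 'cyhdj kluw wsg'
Operation: remove all spaces
Words: 'cyhdj', 'kluw', 'wsg'
Join without spaces: cyhdjkluwwsg


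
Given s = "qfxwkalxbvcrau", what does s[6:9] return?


Input string: 'qfxwkalxbvcrau'
Operation: slice [6:9]
Extract characters: s[6]='l', s[7]='x', s[8]='b'
Result: lxb


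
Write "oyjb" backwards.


Input string: 'oyjb'
Operation: reverse character order
Original order: 'o' -> 'y' -> 'j' -> 'b'
Reversed order: 'b' -> 'j' -> 'y' -> 'o'
Result: bjyo


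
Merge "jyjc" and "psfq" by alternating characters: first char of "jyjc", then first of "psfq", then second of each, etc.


String 1: 'jyjc'
String 2: 'psfq'
Operation: alternate characters
Pairs: 'j'+'p', 'y'+'s', 'j'+'f', 'c'+'q'
Result: jpysjfcq


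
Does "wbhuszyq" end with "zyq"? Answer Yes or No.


Input string: 'wbhuszyq'
Suffix to check: 'zyq'
Last 3 characters of input: 'zyq'
Match: True
Result: Yes


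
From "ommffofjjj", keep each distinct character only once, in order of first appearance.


Input: 'ommffofjjj'
Operation: keep first occurrence of each character
Scan: s[0]='o' new -> keep; s[1]='m' new -> keep; s[2]='m' seen -> skip; s[3]='f' new -> keep; s[4]='f' seen -> skip; s[5]='o' seen -> skip; s[6]='f' seen -> skip; s[7]='j' new -> keep; s[8]='j' seen -> skip; s[9]='j' seen -> skip
Result: omfj


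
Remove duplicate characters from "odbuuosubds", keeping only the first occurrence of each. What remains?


Input: 'odbuuosubds'
Operation: keep first occurrence of each character
Scan: s[0]='o' new -> keep; s[1]='d' new -> keep; s[2]='b' new -> keep; s[3]='u' new -> keep; s[4]='u' seen -> skip; s[5]='o' seen -> skip; s[6]='s' new -> keep; s[7]='u' seen -> skip; s[8]='b' seen -> skip; s[9]='d' seen -> skip; s[10]='s' seen -> skip
Result: odbus


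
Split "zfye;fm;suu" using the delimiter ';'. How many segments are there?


Input string: 'zfye;fm;suu'
Delimiter: ';'
Split result: 'zfye', 'fm', 'suu'
Number of parts: 3


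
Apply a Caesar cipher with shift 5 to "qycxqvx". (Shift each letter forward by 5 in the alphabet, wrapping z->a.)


Input: 'qycxqvx', shift = 5
Operation: for each letter, (position + 5) mod 26
Mapping: 'q'(16+5=21)->'v', 'y'(24+5=29, 29 mod 26=3)->'d', 'c'(2+5=7)->'h', 'x'(23+5=28, 28 mod 26=2)->'c', 'q'(16+5=21)->'v', 'v'(21+5=26, 26 mod 26=0)->'a', 'x'(23+5=28, 28 mod 26=2)->'c'
Result: vdhcvac


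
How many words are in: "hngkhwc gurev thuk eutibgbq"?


Input string: 'hngkhwc gurev thuk eutibgbq'
Operation: split by spaces
Words found: 'hngkhwc', 'gurev', 'thuk', 'eutibgbq'
Word count: 4


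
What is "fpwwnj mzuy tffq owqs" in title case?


Input string: 'fpwwnj mzuy tffq owqs'
Operation: capitalize first letter of each word
Word transformations: 'fpwwnj'->'Fpwwnj', 'mzuy'->'Mzuy', 'tffq'->'Tffq', 'owqs'->'Owqs'
Result: Fpwwnj Mzuy Tffq Owqs


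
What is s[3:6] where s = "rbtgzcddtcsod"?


Input string: 'rbtgzcddtcsod'
Operation: slice [3:6]
Extract characters: s[3]='g', s[4]='z', s[5]='c'
Result: gzc


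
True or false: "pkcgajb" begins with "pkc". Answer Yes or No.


Input string: 'pkcgajb'
Prefix to check: 'pkc'
First 3 characters of input: 'pkc'
Match: True
Result: Yes


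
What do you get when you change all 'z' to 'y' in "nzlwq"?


Input string: 'nzlwq'
Operation: replace 'z' with 'y'
Positions of 'z': 1
After replacement: nylwq


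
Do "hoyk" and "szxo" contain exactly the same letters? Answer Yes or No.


String 1: 'hoyk' -> sorted: 'hkoy'
String 2: 'szxo' -> sorted: 'osxz'
Compare sorted forms: 'hkoy' != 'osxz'
Anagram: No


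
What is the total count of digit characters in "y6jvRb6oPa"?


Input string: 'y6jvRb6oPa'
Operation: count digit characters (0-9)
Scan: 'y', '6'(digit), 'j', 'v', 'R', 'b', '6'(digit), 'o', 'P', 'a'
Digits found: 2
Result: 2


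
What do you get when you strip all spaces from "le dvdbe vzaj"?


Input string: 'le dvdbe vzaj'
Operation: remove all spaces
Words: 'le', 'dvdbe', 'vzaj'
Join without spaces: ledvdbevzaj


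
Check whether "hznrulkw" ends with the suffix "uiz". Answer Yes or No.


Input string: 'hznrulkw'
Suffix to check: 'uiz'
Last 3 characters of input: 'lkw'
Match: False
Result: No


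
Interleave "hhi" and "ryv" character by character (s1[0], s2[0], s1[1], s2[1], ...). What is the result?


String 1: 'hhi'
String 2: 'ryv'
Operation: alternate characters
Pairs: 'h'+'r', 'h'+'y', 'i'+'v'
Result: hrhyiv


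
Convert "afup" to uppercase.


Input string: 'afup'
Operation: convert each letter to uppercase
Mapping: 'a'->'A', 'f'->'F', 'u'->'U', 'p'->'P'
Result: AFUP


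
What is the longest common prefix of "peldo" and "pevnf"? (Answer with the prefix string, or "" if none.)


String 1: 'peldo'
String 2: 'pevnf'
Compare position by position:
pos 0: 'p' vs 'p' match
pos 1: 'e' vs 'e' match
pos 2: 'l' vs 'v' differ -> stop
Longest common prefix: "pe" (length 2)


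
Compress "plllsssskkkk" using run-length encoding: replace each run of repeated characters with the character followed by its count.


Input: 'plllsssskkkk'
Operation: identify consecutive runs
Runs: 'p' -> p1, 'lll' -> l3, 'ssss' -> s4, 'kkkk' -> k4
Encoded: p1l3s4k4


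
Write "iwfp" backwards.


Input string: 'iwfp'
Operation: reverse character order
Original order: 'i' -> 'w' -> 'f' -> 'p'
Reversed order: 'p' -> 'f' -> 'w' -> 'i'
Result: pfwi


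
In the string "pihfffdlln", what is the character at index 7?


Input string: 'pihfffdlln'
Operation: get character at index 7
Index mapping: s[0]='p', s[1]='i', s[2]='h', s[3]='f', s[4]='f', s[5]='f', s[6]='d', s[7]='l'
Result: 'l'


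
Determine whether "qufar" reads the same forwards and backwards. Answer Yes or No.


Input string: 'qufar'
Reversed: 'rafuq'
Compare pairs: s[0]='q' vs s[4]='r' (mismatch), s[1]='u' vs s[3]='a' (mismatch)
Palindrome: No


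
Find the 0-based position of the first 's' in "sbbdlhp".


Input string: 'sbbdlhp'
Target: 's'
Scanning left to right: s[0]='s'
First match at index: 0


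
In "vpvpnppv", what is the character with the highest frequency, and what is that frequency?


Input: 'vpvpnppv'
Operation: tally each character
Counts: 'n':1, 'p':4, 'v':3
Maximum: 'p' appears 4 times


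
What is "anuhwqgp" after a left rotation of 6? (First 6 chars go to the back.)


Input: 'anuhwqgp', shift = 6
Operation: split at index 6 and swap parts
Front part s[0:6] = 'anuhwq'
Back part s[6:] = 'gp'
Rotated = back + front = 'gp' + 'anuhwq'
Result: gpanuhwq


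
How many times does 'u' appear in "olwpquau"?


Input string: 'olwpquau'
Target character: 'u'
Scan each position: s[5]='u', s[7]='u'
Matches found at indices: 5, 7
Total: 2


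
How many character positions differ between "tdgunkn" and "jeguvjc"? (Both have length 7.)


String 1: 'tdgunkn'
String 2: 'jeguvjc'
Compare each position: pos 0: 't'!='j', pos 1: 'd'!='e', pos 2: 'g'=='g', pos 3: 'u'=='u', pos 4: 'n'!='v', pos 5: 'k'!='j', pos 6: 'n'!='c'
Differing positions: 5
Hamming distance: 5


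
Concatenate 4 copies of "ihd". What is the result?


Input string: 'ihd'
Operation: repeat 4 times
Concatenation: 'ihd' + 'ihd' + 'ihd' + 'ihd'
Result: ihdihdihdihd


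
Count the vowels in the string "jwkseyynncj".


Input string: 'jwkseyynncj'
Operation: count vowels (a, e, i, o, u)
Scan: s[0]='j', s[1]='w', s[2]='k', s[3]='s', s[4]='e' (vowel), s[5]='y', s[6]='y', s[7]='n', s[8]='n', s[9]='c', s[10]='j'
Vowels found: 1
Result: 1


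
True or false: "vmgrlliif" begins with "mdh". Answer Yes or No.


Input string: 'vmgrlliif'
Prefix to check: 'mdh'
First 3 characters of input: 'vmg'
Match: False
Result: No


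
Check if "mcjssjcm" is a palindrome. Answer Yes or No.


Input string: 'mcjssjcm'
Reversed: 'mcjssjcm'
Compare pairs: s[0]='m' vs s[7]='m' (match), s[1]='c' vs s[6]='c' (match), s[2]='j' vs s[5]='j' (match), s[3]='s' vs s[4]='s' (match)
Palindrome: Yes


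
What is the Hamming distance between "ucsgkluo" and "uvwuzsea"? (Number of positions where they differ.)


String 1: 'ucsgkluo'
String 2: 'uvwuzsea'
Compare each position: pos 0: 'u'=='u', pos 1: 'c'!='v', pos 2: 's'!='w', pos 3: 'g'!='u', pos 4: 'k'!='z', pos 5: 'l'!='s', pos 6: 'u'!='e', pos 7: 'o'!='a'
Differing positions: 7
Hamming distance: 7


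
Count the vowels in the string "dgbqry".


Input string: 'dgbqry'
Operation: count vowels (a, e, i, o, u)
Scan: s[0]='d', s[1]='g', s[2]='b', s[3]='q', s[4]='r', s[5]='y'
Vowels found: 0
Result: 0


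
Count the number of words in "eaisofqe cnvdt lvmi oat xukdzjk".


Input string: 'eaisofqe cnvdt lvmi oat xukdzjk'
Operation: split by spaces
Words found: 'eaisofqe', 'cnvdt', 'lvmi', 'oat', 'xukdzjk'
Word count: 5


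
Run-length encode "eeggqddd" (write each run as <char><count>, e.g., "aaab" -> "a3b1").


Input: 'eeggqddd'
Operation: identify consecutive runs
Runs: 'ee' -> e2, 'gg' -> g2, 'q' -> q1, 'ddd' -> d3
Encoded: e2g2q1d3


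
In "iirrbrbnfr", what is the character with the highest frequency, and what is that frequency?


Input: 'iirrbrbnfr'
Operation: tally each character
Counts: 'b':2, 'f':1, 'i':2, 'n':1, 'r':4
Maximum: 'r' appears 4 times


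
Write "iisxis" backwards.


Input string: 'iisxis'
Operation: reverse character order
Original order: 'i' -> 'i' -> 's' -> 'x' -> 'i' -> 's'
Reversed order: 's' -> 'i' -> 'x' -> 's' -> 'i' -> 'i'
Result: sixsii


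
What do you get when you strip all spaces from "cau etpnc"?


Input string: 'cau etpnc'
Operation: remove all spaces
Words: 'cau', 'etpnc'
Join without spaces: cauetpnc


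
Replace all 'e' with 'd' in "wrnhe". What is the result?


Input string: 'wrnhe'
Operation: replace 'e' with 'd'
Positions of 'e': 4
After replacement: wrnhd


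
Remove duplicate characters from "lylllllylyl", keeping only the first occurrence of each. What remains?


Input: 'lylllllylyl'
Operation: keep first occurrence of each character
Scan: s[0]='l' new -> keep; s[1]='y' new -> keep; s[2]='l' seen -> skip; s[3]='l' seen -> skip; s[4]='l' seen -> skip; s[5]='l' seen -> skip; s[6]='l' seen -> skip; s[7]='y' seen -> skip; s[8]='l' seen -> skip; s[9]='y' seen -> skip; s[10]='l' seen -> skip
Result: ly


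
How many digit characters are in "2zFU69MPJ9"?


Input string: '2zFU69MPJ9'
Operation: count digit characters (0-9)
Scan: '2'(digit), 'z', 'F', 'U', '6'(digit), '9'(digit), 'M', 'P', 'J', '9'(digit)
Digits found: 4
Result: 4


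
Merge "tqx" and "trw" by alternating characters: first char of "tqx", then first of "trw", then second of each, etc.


String 1: 'tqx'
String 2: 'trw'
Operation: alternate characters
Pairs: 't'+'t', 'q'+'r', 'x'+'w'
Result: ttqrxw


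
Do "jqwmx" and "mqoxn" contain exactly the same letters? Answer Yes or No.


String 1: 'jqwmx' -> sorted: 'jmqwx'
String 2: 'mqoxn' -> sorted: 'mnoqx'
Compare sorted forms: 'jmqwx' != 'mnoqx'
Anagram: No


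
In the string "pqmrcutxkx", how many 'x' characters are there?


Input string: 'pqmrcutxkx'
Target character: 'x'
Scan each position: s[7]='x', s[9]='x'
Matches found at indices: 7, 9
Total: 2


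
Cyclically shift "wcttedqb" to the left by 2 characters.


Input: 'wcttedqb', shift = 2
Operation: split at index 2 and swap parts
Front part s[0:2] = 'wc'
Back part s[2:] = 'ttedqb'
Rotated = back + front = 'ttedqb' + 'wc'
Result: ttedqbwc


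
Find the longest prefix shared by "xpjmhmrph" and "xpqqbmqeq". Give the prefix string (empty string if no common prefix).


String 1: 'xpjmhmrph'
String 2: 'xpqqbmqeq'
Compare position by position:
pos 0: 'x' vs 'x' match
pos 1: 'p' vs 'p' match
pos 2: 'j' vs 'q' differ -> stop
Longest common prefix: "xp" (length 2)


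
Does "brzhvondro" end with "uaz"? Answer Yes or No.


Input string: 'brzhvondro'
Suffix to check: 'uaz'
Last 3 characters of input: 'dro'
Match: False
Result: No


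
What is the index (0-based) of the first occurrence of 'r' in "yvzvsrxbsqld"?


Input string: 'yvzvsrxbsqld'
Target: 'r'
Scanning left to right: s[0]='y', s[1]='v', s[2]='z', s[3]='v', s[4]='s', s[5]='r'
First match at index: 5


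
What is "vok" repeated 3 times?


Input string: 'vok'
Operation: repeat 3 times
Concatenation: 'vok' + 'vok' + 'vok'
Result: vokvokvok


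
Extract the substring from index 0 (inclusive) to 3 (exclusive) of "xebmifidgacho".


Input string: 'xebmifidgacho'
Operation: slice [0:3]
Extract characters: s[0]='x', s[1]='e', s[2]='b'
Result: xeb


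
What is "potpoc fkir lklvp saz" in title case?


Input string: 'potpoc fkir lklvp saz'
Operation: capitalize first letter of each word
Word transformations: 'potpoc'->'Potpoc', 'fkir'->'Fkir', 'lklvp'->'Lklvp', 'saz'->'Saz'
Result: Potpoc Fkir Lklvp Saz


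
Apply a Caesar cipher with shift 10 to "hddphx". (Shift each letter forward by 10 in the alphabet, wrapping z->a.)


Input: 'hddphx', shift = 10
Operation: for each letter, (position + 10) mod 26
Mapping: 'h'(7+10=17)->'r', 'd'(3+10=13)->'n', 'd'(3+10=13)->'n', 'p'(15+10=25)->'z', 'h'(7+10=17)->'r', 'x'(23+10=33, 33 mod 26=7)->'h'
Result: rnnzrh


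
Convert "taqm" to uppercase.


Input string: 'taqm'
Operation: convert each letter to uppercase
Mapping: 't'->'T', 'a'->'A', 'q'->'Q', 'm'->'M'
Result: TAQM


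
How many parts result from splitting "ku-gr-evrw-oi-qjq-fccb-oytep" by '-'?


Input string: 'ku-gr-evrw-oi-qjq-fccb-oytep'
Delimiter: '-'
Split result: 'ku', 'gr', 'evrw', 'oi', 'qjq', 'fccb', 'oytep'
Number of parts: 7


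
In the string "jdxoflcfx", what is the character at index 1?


Input string: 'jdxoflcfx'
Operation: get character at index 1
Index mapping: s[0]='j', s[1]='d'
Result: 'd'


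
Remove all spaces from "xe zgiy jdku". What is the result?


Input string: 'xe zgiy jdku'
Operation: remove all spaces
Words: 'xe', 'zgiy', 'jdku'
Join without spaces: xezgiyjdku


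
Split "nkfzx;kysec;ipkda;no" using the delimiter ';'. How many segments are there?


Input string: 'nkfzx;kysec;ipkda;no'
Delimiter: ';'
Split result: 'nkfzx', 'kysec', 'ipkda', 'no'
Number of parts: 4


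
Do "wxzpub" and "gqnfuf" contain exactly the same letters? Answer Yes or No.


String 1: 'wxzpub' -> sorted: 'bpuwxz'
String 2: 'gqnfuf' -> sorted: 'ffgnqu'
Compare sorted forms: 'bpuwxz' != 'ffgnqu'
Anagram: No


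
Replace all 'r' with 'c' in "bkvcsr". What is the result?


Input string: 'bkvcsr'
Operation: replace 'r' with 'c'
Positions of 'r': 5
After replacement: bkvcsc


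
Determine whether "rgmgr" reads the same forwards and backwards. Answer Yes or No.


Input string: 'rgmgr'
Reversed: 'rgmgr'
Compare pairs: s[0]='r' vs s[4]='r' (match), s[1]='g' vs s[3]='g' (match)
Palindrome: Yes


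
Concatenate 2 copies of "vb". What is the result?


Input string: 'vb'
Operation: repeat 2 times
Concatenation: 'vb' + 'vb'
Result: vbvb


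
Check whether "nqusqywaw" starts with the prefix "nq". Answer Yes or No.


Input string: 'nqusqywaw'
Prefix to check: 'nq'
First 2 characters of input: 'nq'
Match: True
Result: Yes


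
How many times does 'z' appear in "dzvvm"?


Input string: 'dzvvm'
Target character: 'z'
Scan each position: s[1]='z'
Matches found at indices: 1
Total: 1


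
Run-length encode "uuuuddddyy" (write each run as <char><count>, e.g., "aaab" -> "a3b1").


Input: 'uuuuddddyy'
Operation: identify consecutive runs
Runs: 'uuuu' -> u4, 'dddd' -> d4, 'yy' -> y2
Encoded: u4d4y2


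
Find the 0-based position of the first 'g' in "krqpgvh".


Input string: 'krqpgvh'
Target: 'g'
Scanning left to right: s[0]='k', s[1]='r', s[2]='q', s[3]='p', s[4]='g'
First match at index: 4


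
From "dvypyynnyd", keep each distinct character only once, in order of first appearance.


Input: 'dvypyynnyd'
Operation: keep first occurrence of each character
Scan: s[0]='d' new -> keep; s[1]='v' new -> keep; s[2]='y' new -> keep; s[3]='p' new -> keep; s[4]='y' seen -> skip; s[5]='y' seen -> skip; s[6]='n' new -> keep; s[7]='n' seen -> skip; s[8]='y' seen -> skip; s[9]='d' seen -> skip
Result: dvypn


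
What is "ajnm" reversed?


Input string: 'ajnm'
Operation: reverse character order
Original order: 'a' -> 'j' -> 'n' -> 'm'
Reversed order: 'm' -> 'n' -> 'j' -> 'a'
Result: mnja


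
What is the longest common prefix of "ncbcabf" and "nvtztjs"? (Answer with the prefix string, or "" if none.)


String 1: 'ncbcabf'
String 2: 'nvtztjs'
Compare position by position:
pos 0: 'n' vs 'n' match
pos 1: 'c' vs 'v' differ -> stop
Longest common prefix: "n" (length 1)


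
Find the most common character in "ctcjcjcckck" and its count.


Input: 'ctcjcjcckck'
Operation: tally each character
Counts: 'c':6, 'j':2, 'k':2, 't':1
Maximum: 'c' appears 6 times


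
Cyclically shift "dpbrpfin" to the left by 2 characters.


Input: 'dpbrpfin', shift = 2
Operation: split at index 2 and swap parts
Front part s[0:2] = 'dp'
Back part s[2:] = 'brpfin'
Rotated = back + front = 'brpfin' + 'dp'
Result: brpfindp


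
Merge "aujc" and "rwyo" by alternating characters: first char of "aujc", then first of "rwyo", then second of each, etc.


String 1: 'aujc'
String 2: 'rwyo'
Operation: alternate characters
Pairs: 'a'+'r', 'u'+'w', 'j'+'y', 'c'+'o'
Result: aruwjyco


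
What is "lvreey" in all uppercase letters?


Input string: 'lvreey'
Operation: convert each letter to uppercase
Mapping: 'l'->'L', 'v'->'V', 'r'->'R', 'e'->'E', 'e'->'E', 'y'->'Y'
Result: LVREEY


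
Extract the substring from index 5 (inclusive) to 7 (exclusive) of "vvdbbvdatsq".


Input string: 'vvdbbvdatsq'
Operation: slice [5:7]
Extract characters: s[5]='v', s[6]='d'
Result: vd


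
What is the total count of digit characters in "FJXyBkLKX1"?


Input string: 'FJXyBkLKX1'
Operation: count digit characters (0-9)
Scan: 'F', 'J', 'X', 'y', 'B', 'k', 'L', 'K', 'X', '1'(digit)
Digits found: 1
Result: 1


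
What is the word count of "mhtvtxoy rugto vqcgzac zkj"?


Input string: 'mhtvtxoy rugto vqcgzac zkj'
Operation: split by spaces
Words found: 'mhtvtxoy', 'rugto', 'vqcgzac', 'zkj'
Word count: 4


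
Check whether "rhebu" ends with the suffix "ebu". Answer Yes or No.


Input string: 'rhebu'
Suffix to check: 'ebu'
Last 3 characters of input: 'ebu'
Match: True
Result: Yes


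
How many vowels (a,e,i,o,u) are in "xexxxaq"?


Input string: 'xexxxaq'
Operation: count vowels (a, e, i, o, u)
Scan: s[0]='x', s[1]='e' (vowel), s[2]='x', s[3]='x', s[4]='x', s[5]='a' (vowel), s[6]='q'
Vowels found: 2
Result: 2


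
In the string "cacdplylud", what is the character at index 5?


Input string: 'cacdplylud'
Operation: get character at index 5
Index mapping: s[0]='c', s[1]='a', s[2]='c', s[3]='d', s[4]='p', s[5]='l'
Result: 'l'


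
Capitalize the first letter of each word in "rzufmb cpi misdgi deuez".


Input string: 'rzufmb cpi misdgi deuez'
Operation: capitalize first letter of each word
Word transformations: 'rzufmb'->'Rzufmb', 'cpi'->'Cpi', 'misdgi'->'Misdgi', 'deuez'->'Deuez'
Result: Rzufmb Cpi Misdgi Deuez


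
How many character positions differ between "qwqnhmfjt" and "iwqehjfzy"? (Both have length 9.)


String 1: 'qwqnhmfjt'
String 2: 'iwqehjfzy'
Compare each position: pos 0: 'q'!='i', pos 1: 'w'=='w', pos 2: 'q'=='q', pos 3: 'n'!='e', pos 4: 'h'=='h', pos 5: 'm'!='j', pos 6: 'f'=='f', pos 7: 'j'!='z', pos 8: 't'!='y'
Differing positions: 5
Hamming distance: 5


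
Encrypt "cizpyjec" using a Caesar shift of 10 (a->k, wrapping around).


Input: 'cizpyjec', shift = 10
Operation: for each letter, (position + 10) mod 26
Mapping: 'c'(2+10=12)->'m', 'i'(8+10=18)->'s', 'z'(25+10=35, 35 mod 26=9)->'j', 'p'(15+10=25)->'z', 'y'(24+10=34, 34 mod 26=8)->'i', 'j'(9+10=19)->'t', 'e'(4+10=14)->'o', 'c'(2+10=12)->'m'
Result: msjzitom


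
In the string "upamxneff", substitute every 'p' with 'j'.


Input string: 'upamxneff'
Operation: replace 'p' with 'j'
Positions of 'p': 1
After replacement: ujamxneff


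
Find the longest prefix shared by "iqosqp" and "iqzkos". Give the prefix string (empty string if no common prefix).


String 1: 'iqosqp'
String 2: 'iqzkos'
Compare position by position:
pos 0: 'i' vs 'i' match
pos 1: 'q' vs 'q' match
pos 2: 'o' vs 'z' differ -> stop
Longest common prefix: "iq" (length 2)


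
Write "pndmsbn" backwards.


Input string: 'pndmsbn'
Operation: reverse character order
Original order: 'p' -> 'n' -> 'd' -> 'm' -> 's' -> 'b' -> 'n'
Reversed order: 'n' -> 'b' -> 's' -> 'm' -> 'd' -> 'n' -> 'p'
Result: nbsmdnp


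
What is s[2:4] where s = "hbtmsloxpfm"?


Input string: 'hbtmsloxpfm'
Operation: slice [2:4]
Extract characters: s[2]='t', s[3]='m'
Result: tm


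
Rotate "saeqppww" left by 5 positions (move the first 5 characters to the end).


Input: 'saeqppww', shift = 5
Operation: split at index 5 and swap parts
Front part s[0:5] = 'saeqp'
Back part s[5:] = 'pww'
Rotated = back + front = 'pww' + 'saeqp'
Result: pwwsaeqp


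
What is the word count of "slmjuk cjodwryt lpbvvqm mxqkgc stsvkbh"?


Input string: 'slmjuk cjodwryt lpbvvqm mxqkgc stsvkbh'
Operation: split by spaces
Words found: 'slmjuk', 'cjodwryt', 'lpbvvqm', 'mxqkgc', 'stsvkbh'
Word count: 5


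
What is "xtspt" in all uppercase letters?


Input string: 'xtspt'
Operation: convert each letter to uppercase
Mapping: 'x'->'X', 't'->'T', 's'->'S', 'p'->'P', 't'->'T'
Result: XTSPT


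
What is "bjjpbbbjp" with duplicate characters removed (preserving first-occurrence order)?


Input: 'bjjpbbbjp'
Operation: keep first occurrence of each character
Scan: s[0]='b' new -> keep; s[1]='j' new -> keep; s[2]='j' seen -> skip; s[3]='p' new -> keep; s[4]='b' seen -> skip; s[5]='b' seen -> skip; s[6]='b' seen -> skip; s[7]='j' seen -> skip; s[8]='p' seen -> skip
Result: bjp


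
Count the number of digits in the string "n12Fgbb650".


Input string: 'n12Fgbb650'
Operation: count digit characters (0-9)
Scan: 'n', '1'(digit), '2'(digit), 'F', 'g', 'b', 'b', '6'(digit), '5'(digit), '0'(digit)
Digits found: 5
Result: 5


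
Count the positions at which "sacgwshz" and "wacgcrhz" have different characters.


String 1: 'sacgwshz'
String 2: 'wacgcrhz'
Compare each position: pos 0: 's'!='w', pos 1: 'a'=='a', pos 2: 'c'=='c', pos 3: 'g'=='g', pos 4: 'w'!='c', pos 5: 's'!='r', pos 6: 'h'=='h', pos 7: 'z'=='z'
Differing positions: 3
Hamming distance: 3


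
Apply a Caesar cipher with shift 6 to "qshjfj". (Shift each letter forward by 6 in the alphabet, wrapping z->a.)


Input: 'qshjfj', shift = 6
Operation: for each letter, (position + 6) mod 26
Mapping: 'q'(16+6=22)->'w', 's'(18+6=24)->'y', 'h'(7+6=13)->'n', 'j'(9+6=15)->'p', 'f'(5+6=11)->'l', 'j'(9+6=15)->'p'
Result: wynplp


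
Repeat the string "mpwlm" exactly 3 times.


Input string: 'mpwlm'
Operation: repeat 3 times
Concatenation: 'mpwlm' + 'mpwlm' + 'mpwlm'
Result: mpwlmmpwlmmpwlm


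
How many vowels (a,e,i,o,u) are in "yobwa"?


Input string: 'yobwa'
Operation: count vowels (a, e, i, o, u)
Scan: s[0]='y', s[1]='o' (vowel), s[2]='b', s[3]='w', s[4]='a' (vowel)
Vowels found: 2
Result: 2


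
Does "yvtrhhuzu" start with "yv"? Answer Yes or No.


Input string: 'yvtrhhuzu'
Prefix to check: 'yv'
First 2 characters of input: 'yv'
Match: True
Result: Yes


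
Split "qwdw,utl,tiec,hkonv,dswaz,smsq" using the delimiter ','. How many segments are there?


Input string: 'qwdw,utl,tiec,hkonv,dswaz,smsq'
Delimiter: ','
Split result: 'qwdw', 'utl', 'tiec', 'hkonv', 'dswaz', 'smsq'
Number of parts: 6


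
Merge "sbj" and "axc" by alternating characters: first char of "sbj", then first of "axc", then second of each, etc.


String 1: 'sbj'
String 2: 'axc'
Operation: alternate characters
Pairs: 's'+'a', 'b'+'x', 'j'+'c'
Result: sabxjc


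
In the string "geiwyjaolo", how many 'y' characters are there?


Input string: 'geiwyjaolo'
Target character: 'y'
Scan each position: s[4]='y'
Matches found at indices: 4
Total: 1


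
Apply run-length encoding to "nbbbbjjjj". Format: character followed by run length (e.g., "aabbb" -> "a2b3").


Input: 'nbbbbjjjj'
Operation: identify consecutive runs
Runs: 'n' -> n1, 'bbbb' -> b4, 'jjjj' -> j4
Encoded: n1b4j4


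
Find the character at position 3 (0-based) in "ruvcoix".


Input string: 'ruvcoix'
Operation: get character at index 3
Index mapping: s[0]='r', s[1]='u', s[2]='v', s[3]='c'
Result: 'c'


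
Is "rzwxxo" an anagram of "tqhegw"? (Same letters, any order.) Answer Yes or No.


String 1: 'tqhegw' -> sorted: 'eghqtw'
String 2: 'rzwxxo' -> sorted: 'orwxxz'
Compare sorted forms: 'eghqtw' != 'orwxxz'
Anagram: No


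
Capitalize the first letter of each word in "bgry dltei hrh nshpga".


Input string: 'bgry dltei hrh nshpga'
Operation: capitalize first letter of each word
Word transformations: 'bgry'->'Bgry', 'dltei'->'Dltei', 'hrh'->'Hrh', 'nshpga'->'Nshpga'
Result: Bgry Dltei Hrh Nshpga


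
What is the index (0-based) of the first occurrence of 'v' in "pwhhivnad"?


Input string: 'pwhhivnad'
Target: 'v'
Scanning left to right: s[0]='p', s[1]='w', s[2]='h', s[3]='h', s[4]='i', s[5]='v'
First match at index: 5


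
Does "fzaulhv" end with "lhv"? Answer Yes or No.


Input string: 'fzaulhv'
Suffix to check: 'lhv'
Last 3 characters of input: 'lhv'
Match: True
Result: Yes


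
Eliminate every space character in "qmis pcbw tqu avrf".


Input string: 'qmis pcbw tqu avrf'
Operation: remove all spaces
Words: 'qmis', 'pcbw', 'tqu', 'avrf'
Join without spaces: qmispcbwtquavrf


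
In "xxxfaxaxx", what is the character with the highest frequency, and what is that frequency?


Input: 'xxxfaxaxx'
Operation: tally each character
Counts: 'a':2, 'f':1, 'x':6
Maximum: 'x' appears 6 times


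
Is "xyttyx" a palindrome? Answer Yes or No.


Input string: 'xyttyx'
Reversed: 'xyttyx'
Compare pairs: s[0]='x' vs s[5]='x' (match), s[1]='y' vs s[4]='y' (match), s[2]='t' vs s[3]='t' (match)
Palindrome: Yes


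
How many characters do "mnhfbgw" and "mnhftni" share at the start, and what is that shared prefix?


String 1: 'mnhfbgw'
String 2: 'mnhftni'
Compare position by position:
pos 0: 'm' vs 'm' match
pos 1: 'n' vs 'n' match
pos 2: 'h' vs 'h' match
pos 3: 'f' vs 'f' match
pos 4: 'b' vs 't' differ -> stop
Longest common prefix: "mnhf" (length 4)


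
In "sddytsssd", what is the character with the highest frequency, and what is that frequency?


Input: 'sddytsssd'
Operation: tally each character
Counts: 'd':3, 's':4, 't':1, 'y':1
Maximum: 's' appears 4 times


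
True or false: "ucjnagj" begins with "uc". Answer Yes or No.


Input string: 'ucjnagj'
Prefix to check: 'uc'
First 2 characters of input: 'uc'
Match: True
Result: Yes


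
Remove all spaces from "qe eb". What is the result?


Input string: 'qe eb'
Operation: remove all spaces
Words: 'qe', 'eb'
Join without spaces: qeeb


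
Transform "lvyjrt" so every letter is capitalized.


Input string: 'lvyjrt'
Operation: convert each letter to uppercase
Mapping: 'l'->'L', 'v'->'V', 'y'->'Y', 'j'->'J', 'r'->'R', 't'->'T'
Result: LVYJRT


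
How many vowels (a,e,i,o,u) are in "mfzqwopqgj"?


Input string: 'mfzqwopqgj'
Operation: count vowels (a, e, i, o, u)
Scan: s[0]='m', s[1]='f', s[2]='z', s[3]='q', s[4]='w', s[5]='o' (vowel), s[6]='p', s[7]='q', s[8]='g', s[9]='j'
Vowels found: 1
Result: 1


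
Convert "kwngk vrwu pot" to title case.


Input string: 'kwngk vrwu pot'
Operation: capitalize first letter of each word
Word transformations: 'kwngk'->'Kwngk', 'vrwu'->'Vrwu', 'pot'->'Pot'
Result: Kwngk Vrwu Pot


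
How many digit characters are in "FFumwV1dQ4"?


Input string: 'FFumwV1dQ4'
Operation: count digit characters (0-9)
Scan: 'F', 'F', 'u', 'm', 'w', 'V', '1'(digit), 'd', 'Q', '4'(digit)
Digits found: 2
Result: 2


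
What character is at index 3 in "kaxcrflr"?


Input string: 'kaxcrflr'
Operation: get character at index 3
Index mapping: s[0]='k', s[1]='a', s[2]='x', s[3]='c'
Result: 'c'


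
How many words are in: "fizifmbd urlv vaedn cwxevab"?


Input string: 'fizifmbd urlv vaedn cwxevab'
Operation: split by spaces
Words found: 'fizifmbd', 'urlv', 'vaedn', 'cwxevab'
Word count: 4


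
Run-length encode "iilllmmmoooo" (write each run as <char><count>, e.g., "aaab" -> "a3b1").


Input: 'iilllmmmoooo'
Operation: identify consecutive runs
Runs: 'ii' -> i2, 'lll' -> l3, 'mmm' -> m3, 'oooo' -> o4
Encoded: i2l3m3o4


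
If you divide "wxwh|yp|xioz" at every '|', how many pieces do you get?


Input string: 'wxwh|yp|xioz'
Delimiter: '|'
Split result: 'wxwh', 'yp', 'xioz'
Number of parts: 3


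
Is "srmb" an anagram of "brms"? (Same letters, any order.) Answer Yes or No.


String 1: 'brms' -> sorted: 'bmrs'
String 2: 'srmb' -> sorted: 'bmrs'
Compare sorted forms: 'bmrs' == 'bmrs'
Anagram: Yes


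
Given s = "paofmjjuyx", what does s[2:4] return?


Input string: 'paofmjjuyx'
Operation: slice [2:4]
Extract characters: s[2]='o', s[3]='f'
Result: of


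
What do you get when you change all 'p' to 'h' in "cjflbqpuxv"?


Input string: 'cjflbqpuxv'
Operation: replace 'p' with 'h'
Positions of 'p': 6
After replacement: cjflbqhuxv


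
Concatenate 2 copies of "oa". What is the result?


Input string: 'oa'
Operation: repeat 2 times
Concatenation: 'oa' + 'oa'
Result: oaoa


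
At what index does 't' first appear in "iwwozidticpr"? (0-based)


Input string: 'iwwozidticpr'
Target: 't'
Scanning left to right: s[0]='i', s[1]='w', s[2]='w', s[3]='o', s[4]='z', s[5]='i', s[6]='d', s[7]='t'
First match at index: 7


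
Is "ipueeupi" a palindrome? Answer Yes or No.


Input string: 'ipueeupi'
Reversed: 'ipueeupi'
Compare pairs: s[0]='i' vs s[7]='i' (match), s[1]='p' vs s[6]='p' (match), s[2]='u' vs s[5]='u' (match), s[3]='e' vs s[4]='e' (match)
Palindrome: Yes


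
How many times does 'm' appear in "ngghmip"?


Input string: 'ngghmip'
Target character: 'm'
Scan each position: s[4]='m'
Matches found at indices: 4
Total: 1


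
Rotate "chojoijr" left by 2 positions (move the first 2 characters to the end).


Input: 'chojoijr', shift = 2
Operation: split at index 2 and swap parts
Front part s[0:2] = 'ch'
Back part s[2:] = 'ojoijr'
Rotated = back + front = 'ojoijr' + 'ch'
Result: ojoijrch


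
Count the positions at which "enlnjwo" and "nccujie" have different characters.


String 1: 'enlnjwo'
String 2: 'nccujie'
Compare each position: pos 0: 'e'!='n', pos 1: 'n'!='c', pos 2: 'l'!='c', pos 3: 'n'!='u', pos 4: 'j'=='j', pos 5: 'w'!='i', pos 6: 'o'!='e'
Differing positions: 6
Hamming distance: 6


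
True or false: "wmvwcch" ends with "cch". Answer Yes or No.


Input string: 'wmvwcch'
Suffix to check: 'cch'
Last 3 characters of input: 'cch'
Match: True
Result: Yes


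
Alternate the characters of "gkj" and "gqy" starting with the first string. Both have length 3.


String 1: 'gkj'
String 2: 'gqy'
Operation: alternate characters
Pairs: 'g'+'g', 'k'+'q', 'j'+'y'
Result: ggkqjy


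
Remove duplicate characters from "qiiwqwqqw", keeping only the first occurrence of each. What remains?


Input: 'qiiwqwqqw'
Operation: keep first occurrence of each character
Scan: s[0]='q' new -> keep; s[1]='i' new -> keep; s[2]='i' seen -> skip; s[3]='w' new -> keep; s[4]='q' seen -> skip; s[5]='w' seen -> skip; s[6]='q' seen -> skip; s[7]='q' seen -> skip; s[8]='w' seen -> skip
Result: qiw


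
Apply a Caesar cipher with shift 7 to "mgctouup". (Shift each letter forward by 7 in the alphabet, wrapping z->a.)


Input: 'mgctouup', shift = 7
Operation: for each letter, (position + 7) mod 26
Mapping: 'm'(12+7=19)->'t', 'g'(6+7=13)->'n', 'c'(2+7=9)->'j', 't'(19+7=26, 26 mod 26=0)->'a', 'o'(14+7=21)->'v', 'u'(20+7=27, 27 mod 26=1)->'b', 'u'(20+7=27, 27 mod 26=1)->'b', 'p'(15+7=22)->'w'
Result: tnjavbbw


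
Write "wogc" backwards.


Input string: 'wogc'
Operation: reverse character order
Original order: 'w' -> 'o' -> 'g' -> 'c'
Reversed order: 'c' -> 'g' -> 'o' -> 'w'
Result: cgow


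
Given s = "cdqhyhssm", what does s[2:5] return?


Input string: 'cdqhyhssm'
Operation: slice [2:5]
Extract characters: s[2]='q', s[3]='h', s[4]='y'
Result: qhy


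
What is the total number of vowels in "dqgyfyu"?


Input string: 'dqgyfyu'
Operation: count vowels (a, e, i, o, u)
Scan: s[0]='d', s[1]='q', s[2]='g', s[3]='y', s[4]='f', s[5]='y', s[6]='u' (vowel)
Vowels found: 1
Result: 1
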